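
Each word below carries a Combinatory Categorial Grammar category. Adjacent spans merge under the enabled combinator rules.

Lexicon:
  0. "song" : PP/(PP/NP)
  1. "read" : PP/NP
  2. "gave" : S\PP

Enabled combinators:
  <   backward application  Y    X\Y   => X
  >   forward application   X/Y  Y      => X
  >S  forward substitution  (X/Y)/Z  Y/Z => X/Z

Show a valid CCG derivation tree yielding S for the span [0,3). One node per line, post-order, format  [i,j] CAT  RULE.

[0,1] PP/(PP/NP)  lex  "song"
[1,2] PP/NP  lex  "read"
[0,2] PP  >  k=1
[2,3] S\PP  lex  "gave"
[0,3] S  <  k=2

[0,3] S   <
  [0,2] PP   >
    [0,1] "song" : PP/(PP/NP)
    [1,2] "read" : PP/NP
  [2,3] "gave" : S\PP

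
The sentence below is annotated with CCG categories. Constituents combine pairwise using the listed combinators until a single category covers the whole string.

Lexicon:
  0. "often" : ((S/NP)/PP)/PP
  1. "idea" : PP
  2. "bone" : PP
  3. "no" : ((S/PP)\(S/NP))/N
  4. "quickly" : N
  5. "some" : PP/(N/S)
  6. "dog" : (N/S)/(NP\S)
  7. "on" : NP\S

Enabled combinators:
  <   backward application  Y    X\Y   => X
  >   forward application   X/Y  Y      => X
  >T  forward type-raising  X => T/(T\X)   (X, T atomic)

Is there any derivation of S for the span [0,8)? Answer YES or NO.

[0,8] S   >
  [0,5] S/PP   <
    [0,3] S/NP   >
      [0,2] (S/NP)/PP   >
        [0,1] "often" : ((S/NP)/PP)/PP
        [1,2] "idea" : PP
      [2,3] "bone" : PP
    [3,5] (S/PP)\(S/NP)   >
      [3,4] "no" : ((S/PP)\(S/NP))/N
      [4,5] "quickly" : N
  [5,8] PP   >
    [5,6] "some" : PP/(N/S)
    [6,8] N/S   >
      [6,7] "dog" : (N/S)/(NP\S)
      [7,8] "on" : NP\S

YES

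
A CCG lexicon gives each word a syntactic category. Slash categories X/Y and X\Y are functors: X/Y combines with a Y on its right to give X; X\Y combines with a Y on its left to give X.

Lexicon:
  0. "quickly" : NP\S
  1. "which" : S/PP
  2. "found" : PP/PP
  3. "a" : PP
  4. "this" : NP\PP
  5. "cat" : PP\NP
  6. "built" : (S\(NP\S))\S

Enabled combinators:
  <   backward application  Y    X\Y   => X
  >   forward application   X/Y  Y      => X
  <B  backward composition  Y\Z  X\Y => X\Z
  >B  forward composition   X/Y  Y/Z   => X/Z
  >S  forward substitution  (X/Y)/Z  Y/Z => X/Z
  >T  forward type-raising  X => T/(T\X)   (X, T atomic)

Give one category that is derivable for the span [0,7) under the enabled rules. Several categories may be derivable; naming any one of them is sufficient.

S

[0,7] S   <
  [0,1] "quickly" : NP\S
  [1,7] S\(NP\S)   <
    [1,6] S   >
      [1,3] S/PP   >B
        [1,2] "which" : S/PP
        [2,3] "found" : PP/PP
      [3,6] PP   <
        [3,5] NP   <
          [3,4] "a" : PP
          [4,5] "this" : NP\PP
        [5,6] "cat" : PP\NP
    [6,7] "built" : (S\(NP\S))\S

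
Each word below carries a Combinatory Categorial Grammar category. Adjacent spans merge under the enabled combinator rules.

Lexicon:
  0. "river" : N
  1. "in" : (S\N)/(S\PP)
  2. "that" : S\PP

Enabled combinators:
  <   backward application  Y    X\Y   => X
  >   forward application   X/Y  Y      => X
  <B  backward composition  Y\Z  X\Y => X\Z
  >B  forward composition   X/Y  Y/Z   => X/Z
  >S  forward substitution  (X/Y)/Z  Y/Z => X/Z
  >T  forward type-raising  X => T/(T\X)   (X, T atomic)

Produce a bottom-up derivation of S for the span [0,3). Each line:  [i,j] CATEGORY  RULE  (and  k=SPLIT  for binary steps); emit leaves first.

[0,1] N  lex  "river"
[1,2] (S\N)/(S\PP)  lex  "in"
[2,3] S\PP  lex  "that"
[1,3] S\N  >  k=2
[0,3] S  <  k=1

[0,3] S   <
  [0,1] "river" : N
  [1,3] S\N   >
    [1,2] "in" : (S\N)/(S\PP)
    [2,3] "that" : S\PP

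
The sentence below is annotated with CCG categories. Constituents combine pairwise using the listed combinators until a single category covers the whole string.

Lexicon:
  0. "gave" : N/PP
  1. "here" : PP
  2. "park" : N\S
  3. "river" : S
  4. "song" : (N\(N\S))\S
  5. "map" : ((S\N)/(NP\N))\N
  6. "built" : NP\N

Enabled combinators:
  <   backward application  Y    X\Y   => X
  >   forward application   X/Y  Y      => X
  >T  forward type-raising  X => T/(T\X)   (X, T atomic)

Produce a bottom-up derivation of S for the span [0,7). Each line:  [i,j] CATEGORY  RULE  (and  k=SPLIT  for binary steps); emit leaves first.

[0,1] N/PP  lex  "gave"
[1,2] PP  lex  "here"
[0,2] N  >  k=1
[2,3] N\S  lex  "park"
[3,4] S  lex  "river"
[4,5] (N\(N\S))\S  lex  "song"
[3,5] N\(N\S)  <  k=4
[2,5] N  <  k=3
[5,6] ((S\N)/(NP\N))\N  lex  "map"
[2,6] (S\N)/(NP\N)  <  k=5
[6,7] NP\N  lex  "built"
[2,7] S\N  >  k=6
[0,7] S  <  k=2

[0,7] S   <
  [0,2] N   >
    [0,1] "gave" : N/PP
    [1,2] "here" : PP
  [2,7] S\N   >
    [2,6] (S\N)/(NP\N)   <
      [2,5] N   <
        [2,3] "park" : N\S
        [3,5] N\(N\S)   <
          [3,4] "river" : S
          [4,5] "song" : (N\(N\S))\S
      [5,6] "map" : ((S\N)/(NP\N))\N
    [6,7] "built" : NP\N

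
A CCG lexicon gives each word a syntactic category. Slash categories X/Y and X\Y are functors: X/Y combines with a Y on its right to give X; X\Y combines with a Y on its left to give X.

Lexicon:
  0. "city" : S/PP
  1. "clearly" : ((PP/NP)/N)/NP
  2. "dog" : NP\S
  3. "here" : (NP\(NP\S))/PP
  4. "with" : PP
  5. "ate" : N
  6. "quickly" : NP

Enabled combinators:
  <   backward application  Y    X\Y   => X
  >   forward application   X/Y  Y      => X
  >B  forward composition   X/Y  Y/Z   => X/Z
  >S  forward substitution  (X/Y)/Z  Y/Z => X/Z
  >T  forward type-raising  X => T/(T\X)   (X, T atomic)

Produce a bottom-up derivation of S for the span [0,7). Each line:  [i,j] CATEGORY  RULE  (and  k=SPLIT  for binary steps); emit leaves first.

[0,7] S   >
  [0,6] S/NP   >B
    [0,1] "city" : S/PP
    [1,6] PP/NP   >
      [1,5] (PP/NP)/N   >
        [1,2] "clearly" : ((PP/NP)/N)/NP
        [2,5] NP   <
          [2,3] "dog" : NP\S
          [3,5] NP\(NP\S)   >
            [3,4] "here" : (NP\(NP\S))/PP
            [4,5] "with" : PP
      [5,6] "ate" : N
  [6,7] "quickly" : NP

[0,1] S/PP  lex  "city"
[1,2] ((PP/NP)/N)/NP  lex  "clearly"
[2,3] NP\S  lex  "dog"
[3,4] (NP\(NP\S))/PP  lex  "here"
[4,5] PP  lex  "with"
[3,5] NP\(NP\S)  >  k=4
[2,5] NP  <  k=3
[1,5] (PP/NP)/N  >  k=2
[5,6] N  lex  "ate"
[1,6] PP/NP  >  k=5
[0,6] S/NP  >B  k=1
[6,7] NP  lex  "quickly"
[0,7] S  >  k=6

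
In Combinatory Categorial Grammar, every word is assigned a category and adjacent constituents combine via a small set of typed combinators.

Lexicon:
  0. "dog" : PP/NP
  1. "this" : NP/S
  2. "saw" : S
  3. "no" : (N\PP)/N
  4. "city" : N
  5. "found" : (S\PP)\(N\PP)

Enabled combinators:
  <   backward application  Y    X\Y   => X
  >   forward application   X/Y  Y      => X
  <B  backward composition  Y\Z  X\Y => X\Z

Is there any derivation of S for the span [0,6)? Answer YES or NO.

YES

[0,6] S   <
  [0,3] PP   >
    [0,1] "dog" : PP/NP
    [1,3] NP   >
      [1,2] "this" : NP/S
      [2,3] "saw" : S
  [3,6] S\PP   <
    [3,5] N\PP   >
      [3,4] "no" : (N\PP)/N
      [4,5] "city" : N
    [5,6] "found" : (S\PP)\(N\PP)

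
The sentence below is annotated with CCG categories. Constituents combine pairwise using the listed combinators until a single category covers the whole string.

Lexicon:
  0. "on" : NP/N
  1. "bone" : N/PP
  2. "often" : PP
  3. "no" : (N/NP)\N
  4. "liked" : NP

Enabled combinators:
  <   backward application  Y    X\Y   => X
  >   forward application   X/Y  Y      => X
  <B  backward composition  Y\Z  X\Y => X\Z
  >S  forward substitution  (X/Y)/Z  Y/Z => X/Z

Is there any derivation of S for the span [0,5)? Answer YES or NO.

NO

NP/N N/PP PP (N/NP)\N NP
CKY chart[0,5] = {NP}; S ∉ chart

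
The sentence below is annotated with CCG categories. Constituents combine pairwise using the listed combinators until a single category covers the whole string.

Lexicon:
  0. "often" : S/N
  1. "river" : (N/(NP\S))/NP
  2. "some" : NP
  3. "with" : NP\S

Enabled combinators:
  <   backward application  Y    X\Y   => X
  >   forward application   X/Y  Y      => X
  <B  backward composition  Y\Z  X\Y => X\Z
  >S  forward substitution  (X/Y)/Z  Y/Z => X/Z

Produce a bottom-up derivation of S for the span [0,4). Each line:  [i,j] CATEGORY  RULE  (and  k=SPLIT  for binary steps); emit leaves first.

[0,4] S   >
  [0,1] "often" : S/N
  [1,4] N   >
    [1,3] N/(NP\S)   >
      [1,2] "river" : (N/(NP\S))/NP
      [2,3] "some" : NP
    [3,4] "with" : NP\S

[0,1] S/N  lex  "often"
[1,2] (N/(NP\S))/NP  lex  "river"
[2,3] NP  lex  "some"
[1,3] N/(NP\S)  >  k=2
[3,4] NP\S  lex  "with"
[1,4] N  >  k=3
[0,4] S  >  k=1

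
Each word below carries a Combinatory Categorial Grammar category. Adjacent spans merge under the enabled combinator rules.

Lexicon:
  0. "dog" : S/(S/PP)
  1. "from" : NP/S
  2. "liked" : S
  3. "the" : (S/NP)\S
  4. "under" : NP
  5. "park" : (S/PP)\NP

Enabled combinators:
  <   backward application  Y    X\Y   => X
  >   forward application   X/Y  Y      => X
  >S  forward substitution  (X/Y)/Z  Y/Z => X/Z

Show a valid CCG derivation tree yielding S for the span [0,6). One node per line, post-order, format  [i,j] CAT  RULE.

[0,6] S   >
  [0,1] "dog" : S/(S/PP)
  [1,6] S/PP   <
    [1,5] NP   >
      [1,2] "from" : NP/S
      [2,5] S   >
        [2,4] S/NP   <
          [2,3] "liked" : S
          [3,4] "the" : (S/NP)\S
        [4,5] "under" : NP
    [5,6] "park" : (S/PP)\NP

[0,1] S/(S/PP)  lex  "dog"
[1,2] NP/S  lex  "from"
[2,3] S  lex  "liked"
[3,4] (S/NP)\S  lex  "the"
[2,4] S/NP  <  k=3
[4,5] NP  lex  "under"
[2,5] S  >  k=4
[1,5] NP  >  k=2
[5,6] (S/PP)\NP  lex  "park"
[1,6] S/PP  <  k=5
[0,6] S  >  k=1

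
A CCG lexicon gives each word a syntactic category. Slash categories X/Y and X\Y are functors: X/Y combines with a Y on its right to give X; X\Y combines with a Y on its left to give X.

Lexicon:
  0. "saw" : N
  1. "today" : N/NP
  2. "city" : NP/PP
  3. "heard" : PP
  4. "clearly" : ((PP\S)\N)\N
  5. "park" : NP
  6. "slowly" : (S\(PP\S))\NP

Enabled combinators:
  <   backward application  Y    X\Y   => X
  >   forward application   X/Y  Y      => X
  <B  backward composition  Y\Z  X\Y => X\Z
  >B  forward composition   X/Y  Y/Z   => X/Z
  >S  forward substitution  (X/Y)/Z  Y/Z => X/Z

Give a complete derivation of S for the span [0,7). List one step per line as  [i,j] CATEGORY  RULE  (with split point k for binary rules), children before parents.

[0,7] S   <
  [0,1] "saw" : N
  [1,7] S\N   <B
    [1,5] (PP\S)\N   <
      [1,4] N   >
        [1,3] N/PP   >B
          [1,2] "today" : N/NP
          [2,3] "city" : NP/PP
        [3,4] "heard" : PP
      [4,5] "clearly" : ((PP\S)\N)\N
    [5,7] S\(PP\S)   <
      [5,6] "park" : NP
      [6,7] "slowly" : (S\(PP\S))\NP

[0,1] N  lex  "saw"
[1,2] N/NP  lex  "today"
[2,3] NP/PP  lex  "city"
[1,3] N/PP  >B  k=2
[3,4] PP  lex  "heard"
[1,4] N  >  k=3
[4,5] ((PP\S)\N)\N  lex  "clearly"
[1,5] (PP\S)\N  <  k=4
[5,6] NP  lex  "park"
[6,7] (S\(PP\S))\NP  lex  "slowly"
[5,7] S\(PP\S)  <  k=6
[1,7] S\N  <B  k=5
[0,7] S  <  k=1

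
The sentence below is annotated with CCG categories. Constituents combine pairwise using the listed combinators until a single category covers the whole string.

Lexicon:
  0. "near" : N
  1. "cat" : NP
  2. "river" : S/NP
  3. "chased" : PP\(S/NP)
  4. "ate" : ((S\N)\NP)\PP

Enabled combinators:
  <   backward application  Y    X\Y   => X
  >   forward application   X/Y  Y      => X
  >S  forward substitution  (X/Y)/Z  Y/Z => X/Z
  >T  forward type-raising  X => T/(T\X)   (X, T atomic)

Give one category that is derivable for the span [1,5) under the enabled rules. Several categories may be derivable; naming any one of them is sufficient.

S\N

[0,5] S   <
  [0,1] "near" : N
  [1,5] S\N   <
    [1,2] "cat" : NP
    [2,5] (S\N)\NP   <
      [2,4] PP   <
        [2,3] "river" : S/NP
        [3,4] "chased" : PP\(S/NP)
      [4,5] "ate" : ((S\N)\NP)\PP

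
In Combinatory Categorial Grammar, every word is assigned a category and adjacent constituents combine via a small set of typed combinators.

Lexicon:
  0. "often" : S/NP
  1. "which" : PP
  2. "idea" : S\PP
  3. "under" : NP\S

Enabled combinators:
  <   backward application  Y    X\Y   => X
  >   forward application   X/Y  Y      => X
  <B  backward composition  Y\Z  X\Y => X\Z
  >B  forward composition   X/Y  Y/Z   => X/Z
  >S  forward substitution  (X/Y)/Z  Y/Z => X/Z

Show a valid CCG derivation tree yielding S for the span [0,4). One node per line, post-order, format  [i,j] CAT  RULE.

[0,4] S   >
  [0,1] "often" : S/NP
  [1,4] NP   <
    [1,3] S   <
      [1,2] "which" : PP
      [2,3] "idea" : S\PP
    [3,4] "under" : NP\S

[0,1] S/NP  lex  "often"
[1,2] PP  lex  "which"
[2,3] S\PP  lex  "idea"
[1,3] S  <  k=2
[3,4] NP\S  lex  "under"
[1,4] NP  <  k=3
[0,4] S  >  k=1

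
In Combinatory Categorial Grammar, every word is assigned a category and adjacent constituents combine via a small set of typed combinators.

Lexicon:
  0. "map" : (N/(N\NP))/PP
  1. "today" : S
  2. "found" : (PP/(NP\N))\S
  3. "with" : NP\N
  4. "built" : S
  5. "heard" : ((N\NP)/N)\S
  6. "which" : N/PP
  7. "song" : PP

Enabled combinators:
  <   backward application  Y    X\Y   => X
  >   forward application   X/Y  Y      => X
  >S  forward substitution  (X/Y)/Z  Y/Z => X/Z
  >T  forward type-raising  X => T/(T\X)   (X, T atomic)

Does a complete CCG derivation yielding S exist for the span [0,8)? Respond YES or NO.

(N/(N\NP))/PP S (PP/(NP\N))\S NP\N S ((N\NP)/N)\S N/PP PP
CKY chart[0,8] = {N, N/(N\N), NP/(NP\N), PP/(PP\N), S/(S\N)}; S ∉ chart

NO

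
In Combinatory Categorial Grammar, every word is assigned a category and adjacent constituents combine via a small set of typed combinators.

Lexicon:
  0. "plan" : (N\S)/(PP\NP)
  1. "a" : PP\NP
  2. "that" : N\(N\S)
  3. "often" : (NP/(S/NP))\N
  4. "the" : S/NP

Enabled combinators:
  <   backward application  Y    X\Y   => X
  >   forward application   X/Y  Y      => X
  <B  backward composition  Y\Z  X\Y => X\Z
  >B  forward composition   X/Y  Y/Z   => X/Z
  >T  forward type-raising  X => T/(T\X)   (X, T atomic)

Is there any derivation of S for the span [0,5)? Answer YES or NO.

(N\S)/(PP\NP) PP\NP N\(N\S) (NP/(S/NP))\N S/NP
CKY chart[0,5] = {N/(N\NP), NP, NP/(NP\NP), PP/(PP\NP), S/(S\NP)}; S ∉ chart

NO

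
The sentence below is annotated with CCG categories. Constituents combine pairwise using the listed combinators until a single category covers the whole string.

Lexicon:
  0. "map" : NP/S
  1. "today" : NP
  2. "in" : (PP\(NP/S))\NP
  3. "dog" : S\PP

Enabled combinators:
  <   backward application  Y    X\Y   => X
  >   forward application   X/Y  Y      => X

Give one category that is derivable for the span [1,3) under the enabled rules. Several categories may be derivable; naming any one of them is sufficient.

PP\(NP/S)

[0,4] S   <
  [0,3] PP   <
    [0,1] "map" : NP/S
    [1,3] PP\(NP/S)   <
      [1,2] "today" : NP
      [2,3] "in" : (PP\(NP/S))\NP
  [3,4] "dog" : S\PP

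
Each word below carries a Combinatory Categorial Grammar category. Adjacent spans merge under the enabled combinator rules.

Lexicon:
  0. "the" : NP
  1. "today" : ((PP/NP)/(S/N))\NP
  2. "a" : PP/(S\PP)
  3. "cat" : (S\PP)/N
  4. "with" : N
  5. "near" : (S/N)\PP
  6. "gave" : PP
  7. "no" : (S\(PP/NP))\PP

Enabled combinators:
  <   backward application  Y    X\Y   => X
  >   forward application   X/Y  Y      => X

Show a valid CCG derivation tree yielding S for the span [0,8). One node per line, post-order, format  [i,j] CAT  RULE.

[0,8] S   <
  [0,6] PP/NP   >
    [0,2] (PP/NP)/(S/N)   <
      [0,1] "the" : NP
      [1,2] "today" : ((PP/NP)/(S/N))\NP
    [2,6] S/N   <
      [2,5] PP   >
        [2,3] "a" : PP/(S\PP)
        [3,5] S\PP   >
          [3,4] "cat" : (S\PP)/N
          [4,5] "with" : N
      [5,6] "near" : (S/N)\PP
  [6,8] S\(PP/NP)   <
    [6,7] "gave" : PP
    [7,8] "no" : (S\(PP/NP))\PP

[0,1] NP  lex  "the"
[1,2] ((PP/NP)/(S/N))\NP  lex  "today"
[0,2] (PP/NP)/(S/N)  <  k=1
[2,3] PP/(S\PP)  lex  "a"
[3,4] (S\PP)/N  lex  "cat"
[4,5] N  lex  "with"
[3,5] S\PP  >  k=4
[2,5] PP  >  k=3
[5,6] (S/N)\PP  lex  "near"
[2,6] S/N  <  k=5
[0,6] PP/NP  >  k=2
[6,7] PP  lex  "gave"
[7,8] (S\(PP/NP))\PP  lex  "no"
[6,8] S\(PP/NP)  <  k=7
[0,8] S  <  k=6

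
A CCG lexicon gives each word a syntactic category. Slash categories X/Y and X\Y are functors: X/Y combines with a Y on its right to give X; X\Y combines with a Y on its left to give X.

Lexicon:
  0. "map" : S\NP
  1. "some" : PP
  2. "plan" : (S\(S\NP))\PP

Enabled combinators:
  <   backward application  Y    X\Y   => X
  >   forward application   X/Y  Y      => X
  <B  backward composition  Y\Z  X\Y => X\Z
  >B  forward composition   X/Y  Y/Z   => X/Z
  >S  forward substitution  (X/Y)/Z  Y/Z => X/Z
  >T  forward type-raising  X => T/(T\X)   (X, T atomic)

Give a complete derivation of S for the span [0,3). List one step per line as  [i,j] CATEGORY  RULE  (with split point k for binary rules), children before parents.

[0,1] S\NP  lex  "map"
[1,2] PP  lex  "some"
[2,3] (S\(S\NP))\PP  lex  "plan"
[1,3] S\(S\NP)  <  k=2
[0,3] S  <  k=1

[0,3] S   <
  [0,1] "map" : S\NP
  [1,3] S\(S\NP)   <
    [1,2] "some" : PP
    [2,3] "plan" : (S\(S\NP))\PP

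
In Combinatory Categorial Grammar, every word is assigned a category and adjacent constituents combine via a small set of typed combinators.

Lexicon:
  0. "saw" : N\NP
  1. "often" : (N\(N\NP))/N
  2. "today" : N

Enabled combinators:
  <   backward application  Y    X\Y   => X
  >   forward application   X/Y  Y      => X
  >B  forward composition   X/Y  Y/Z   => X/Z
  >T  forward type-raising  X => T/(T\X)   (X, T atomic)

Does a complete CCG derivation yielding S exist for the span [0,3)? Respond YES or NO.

NO

N\NP (N\(N\NP))/N N
CKY chart[0,3] = {N, N/(N\N), NP/(NP\N), PP/(PP\N), S/(S\N)}; S ∉ chart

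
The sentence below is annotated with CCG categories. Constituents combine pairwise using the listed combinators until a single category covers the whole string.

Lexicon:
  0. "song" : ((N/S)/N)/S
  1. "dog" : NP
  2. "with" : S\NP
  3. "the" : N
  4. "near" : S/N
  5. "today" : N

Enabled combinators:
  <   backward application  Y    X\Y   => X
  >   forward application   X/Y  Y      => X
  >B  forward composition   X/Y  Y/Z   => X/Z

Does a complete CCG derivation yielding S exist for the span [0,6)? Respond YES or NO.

((N/S)/N)/S NP S\NP N S/N N
CKY chart[0,6] = {N}; S ∉ chart

NO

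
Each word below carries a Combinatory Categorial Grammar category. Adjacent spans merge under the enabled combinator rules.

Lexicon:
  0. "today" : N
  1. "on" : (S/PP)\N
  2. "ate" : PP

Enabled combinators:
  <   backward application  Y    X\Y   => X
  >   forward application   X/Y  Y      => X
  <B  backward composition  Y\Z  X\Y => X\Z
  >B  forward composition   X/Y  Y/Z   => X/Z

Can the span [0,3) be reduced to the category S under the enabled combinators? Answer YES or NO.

YES

[0,3] S   >
  [0,2] S/PP   <
    [0,1] "today" : N
    [1,2] "on" : (S/PP)\N
  [2,3] "ate" : PP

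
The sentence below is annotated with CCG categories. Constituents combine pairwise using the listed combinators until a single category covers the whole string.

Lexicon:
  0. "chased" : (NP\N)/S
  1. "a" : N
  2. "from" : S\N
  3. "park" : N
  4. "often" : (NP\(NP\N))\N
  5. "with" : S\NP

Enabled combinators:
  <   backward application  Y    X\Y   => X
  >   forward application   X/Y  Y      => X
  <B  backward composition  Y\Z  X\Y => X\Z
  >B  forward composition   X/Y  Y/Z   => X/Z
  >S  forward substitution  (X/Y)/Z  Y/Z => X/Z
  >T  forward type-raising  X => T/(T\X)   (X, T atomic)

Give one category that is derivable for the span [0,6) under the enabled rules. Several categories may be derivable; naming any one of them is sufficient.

[0,6] S   <
  [0,5] NP   <
    [0,3] NP\N   >
      [0,1] "chased" : (NP\N)/S
      [1,3] S   >
        [1,2] S/(S\N)   >T
          [1,2] "a" : N
        [2,3] "from" : S\N
    [3,5] NP\(NP\N)   <
      [3,4] "park" : N
      [4,5] "often" : (NP\(NP\N))\N
  [5,6] "with" : S\NP

S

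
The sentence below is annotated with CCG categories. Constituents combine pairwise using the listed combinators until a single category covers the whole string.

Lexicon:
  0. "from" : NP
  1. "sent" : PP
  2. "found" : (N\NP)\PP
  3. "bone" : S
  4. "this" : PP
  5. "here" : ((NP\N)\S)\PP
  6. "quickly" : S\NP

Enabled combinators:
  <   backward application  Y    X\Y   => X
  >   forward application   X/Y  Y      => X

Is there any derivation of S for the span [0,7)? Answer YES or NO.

YES

[0,7] S   <
  [0,6] NP   <
    [0,3] N   <
      [0,1] "from" : NP
      [1,3] N\NP   <
        [1,2] "sent" : PP
        [2,3] "found" : (N\NP)\PP
    [3,6] NP\N   <
      [3,4] "bone" : S
      [4,6] (NP\N)\S   <
        [4,5] "this" : PP
        [5,6] "here" : ((NP\N)\S)\PP
  [6,7] "quickly" : S\NP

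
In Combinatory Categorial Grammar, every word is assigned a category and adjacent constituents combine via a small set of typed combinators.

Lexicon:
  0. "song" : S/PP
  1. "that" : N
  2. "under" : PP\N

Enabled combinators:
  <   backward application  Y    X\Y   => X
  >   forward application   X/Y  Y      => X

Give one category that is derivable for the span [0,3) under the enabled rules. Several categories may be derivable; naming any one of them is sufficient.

[0,3] S   >
  [0,1] "song" : S/PP
  [1,3] PP   <
    [1,2] "that" : N
    [2,3] "under" : PP\N

S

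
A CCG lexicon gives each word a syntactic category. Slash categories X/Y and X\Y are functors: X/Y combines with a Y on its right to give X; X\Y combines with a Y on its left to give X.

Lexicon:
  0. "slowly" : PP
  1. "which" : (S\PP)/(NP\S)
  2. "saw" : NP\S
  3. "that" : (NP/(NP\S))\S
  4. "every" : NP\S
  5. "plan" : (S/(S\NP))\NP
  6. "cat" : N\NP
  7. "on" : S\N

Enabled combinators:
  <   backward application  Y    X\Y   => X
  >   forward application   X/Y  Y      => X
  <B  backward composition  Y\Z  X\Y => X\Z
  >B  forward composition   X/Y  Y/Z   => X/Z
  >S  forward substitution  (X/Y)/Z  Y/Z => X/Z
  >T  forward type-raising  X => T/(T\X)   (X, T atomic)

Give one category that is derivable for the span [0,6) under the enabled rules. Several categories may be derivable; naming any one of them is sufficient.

[0,8] S   >
  [0,6] S/(S\NP)   <
    [0,5] NP   >
      [0,4] NP/(NP\S)   <
        [0,3] S   >
          [0,1] S/(S\PP)   >T
            [0,1] "slowly" : PP
          [1,3] S\PP   >
            [1,2] "which" : (S\PP)/(NP\S)
            [2,3] "saw" : NP\S
        [3,4] "that" : (NP/(NP\S))\S
      [4,5] "every" : NP\S
    [5,6] "plan" : (S/(S\NP))\NP
  [6,8] S\NP   <B
    [6,7] "cat" : N\NP
    [7,8] "on" : S\N

S/(S\NP)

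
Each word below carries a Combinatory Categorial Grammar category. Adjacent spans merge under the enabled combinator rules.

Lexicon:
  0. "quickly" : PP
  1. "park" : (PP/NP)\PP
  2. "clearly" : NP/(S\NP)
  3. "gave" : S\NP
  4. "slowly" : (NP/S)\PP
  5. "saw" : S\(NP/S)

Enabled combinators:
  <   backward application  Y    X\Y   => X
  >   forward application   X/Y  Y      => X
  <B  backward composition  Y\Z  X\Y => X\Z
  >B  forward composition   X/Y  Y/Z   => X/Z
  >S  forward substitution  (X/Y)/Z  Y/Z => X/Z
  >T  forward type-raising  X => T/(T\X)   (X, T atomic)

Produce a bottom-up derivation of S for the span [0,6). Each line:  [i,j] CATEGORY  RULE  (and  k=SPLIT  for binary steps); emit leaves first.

[0,6] S   <
  [0,4] PP   >
    [0,2] PP/NP   <
      [0,1] "quickly" : PP
      [1,2] "park" : (PP/NP)\PP
    [2,4] NP   >
      [2,3] "clearly" : NP/(S\NP)
      [3,4] "gave" : S\NP
  [4,6] S\PP   <B
    [4,5] "slowly" : (NP/S)\PP
    [5,6] "saw" : S\(NP/S)

[0,1] PP  lex  "quickly"
[1,2] (PP/NP)\PP  lex  "park"
[0,2] PP/NP  <  k=1
[2,3] NP/(S\NP)  lex  "clearly"
[3,4] S\NP  lex  "gave"
[2,4] NP  >  k=3
[0,4] PP  >  k=2
[4,5] (NP/S)\PP  lex  "slowly"
[5,6] S\(NP/S)  lex  "saw"
[4,6] S\PP  <B  k=5
[0,6] S  <  k=4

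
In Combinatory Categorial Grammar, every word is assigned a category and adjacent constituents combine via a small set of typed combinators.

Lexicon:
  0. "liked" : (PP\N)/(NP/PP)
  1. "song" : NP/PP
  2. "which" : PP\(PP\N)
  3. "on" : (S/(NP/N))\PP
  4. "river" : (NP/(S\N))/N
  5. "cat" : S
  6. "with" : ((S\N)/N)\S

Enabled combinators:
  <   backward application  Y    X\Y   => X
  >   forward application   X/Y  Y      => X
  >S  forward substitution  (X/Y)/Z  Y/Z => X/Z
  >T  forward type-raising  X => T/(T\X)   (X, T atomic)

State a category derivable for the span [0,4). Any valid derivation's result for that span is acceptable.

S/(NP/N)

[0,7] S   >
  [0,4] S/(NP/N)   <
    [0,3] PP   <
      [0,2] PP\N   >
        [0,1] "liked" : (PP\N)/(NP/PP)
        [1,2] "song" : NP/PP
      [2,3] "which" : PP\(PP\N)
    [3,4] "on" : (S/(NP/N))\PP
  [4,7] NP/N   >S
    [4,5] "river" : (NP/(S\N))/N
    [5,7] (S\N)/N   <
      [5,6] "cat" : S
      [6,7] "with" : ((S\N)/N)\S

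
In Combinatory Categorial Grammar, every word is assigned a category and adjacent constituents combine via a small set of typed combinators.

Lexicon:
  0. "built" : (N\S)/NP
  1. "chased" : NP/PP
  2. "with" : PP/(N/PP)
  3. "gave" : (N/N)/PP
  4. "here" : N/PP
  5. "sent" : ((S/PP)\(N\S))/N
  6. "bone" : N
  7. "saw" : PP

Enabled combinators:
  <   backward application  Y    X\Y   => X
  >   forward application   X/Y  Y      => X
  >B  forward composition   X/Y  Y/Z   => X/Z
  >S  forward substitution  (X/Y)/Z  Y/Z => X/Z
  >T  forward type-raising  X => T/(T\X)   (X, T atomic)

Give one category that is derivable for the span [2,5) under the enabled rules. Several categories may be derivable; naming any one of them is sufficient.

PP

[0,8] S   >
  [0,7] S/PP   <
    [0,5] N\S   >
      [0,1] "built" : (N\S)/NP
      [1,5] NP   >
        [1,2] "chased" : NP/PP
        [2,5] PP   >
          [2,3] "with" : PP/(N/PP)
          [3,5] N/PP   >S
            [3,4] "gave" : (N/N)/PP
            [4,5] "here" : N/PP
    [5,7] (S/PP)\(N\S)   >
      [5,6] "sent" : ((S/PP)\(N\S))/N
      [6,7] "bone" : N
  [7,8] "saw" : PP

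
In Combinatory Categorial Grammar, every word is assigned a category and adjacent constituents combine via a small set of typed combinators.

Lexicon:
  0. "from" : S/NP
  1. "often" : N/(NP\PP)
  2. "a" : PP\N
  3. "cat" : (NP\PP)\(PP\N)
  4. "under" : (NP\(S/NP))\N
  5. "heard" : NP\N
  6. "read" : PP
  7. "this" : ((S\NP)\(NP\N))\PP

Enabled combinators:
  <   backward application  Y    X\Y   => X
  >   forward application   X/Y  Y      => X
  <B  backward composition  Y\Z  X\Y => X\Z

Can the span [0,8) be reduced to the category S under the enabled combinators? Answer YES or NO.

YES

[0,8] S   <
  [0,5] NP   <
    [0,1] "from" : S/NP
    [1,5] NP\(S/NP)   <
      [1,4] N   >
        [1,2] "often" : N/(NP\PP)
        [2,4] NP\PP   <
          [2,3] "a" : PP\N
          [3,4] "cat" : (NP\PP)\(PP\N)
      [4,5] "under" : (NP\(S/NP))\N
  [5,8] S\NP   <
    [5,6] "heard" : NP\N
    [6,8] (S\NP)\(NP\N)   <
      [6,7] "read" : PP
      [7,8] "this" : ((S\NP)\(NP\N))\PP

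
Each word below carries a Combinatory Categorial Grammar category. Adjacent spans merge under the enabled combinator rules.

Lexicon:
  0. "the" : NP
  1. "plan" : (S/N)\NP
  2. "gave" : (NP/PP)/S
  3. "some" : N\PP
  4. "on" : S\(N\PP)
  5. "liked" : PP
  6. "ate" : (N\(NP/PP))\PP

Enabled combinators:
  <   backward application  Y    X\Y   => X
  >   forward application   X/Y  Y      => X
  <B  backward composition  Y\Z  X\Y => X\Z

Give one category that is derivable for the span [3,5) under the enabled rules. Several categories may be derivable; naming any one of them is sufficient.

[0,7] S   >
  [0,2] S/N   <
    [0,1] "the" : NP
    [1,2] "plan" : (S/N)\NP
  [2,7] N   <
    [2,5] NP/PP   >
      [2,3] "gave" : (NP/PP)/S
      [3,5] S   <
        [3,4] "some" : N\PP
        [4,5] "on" : S\(N\PP)
    [5,7] N\(NP/PP)   <
      [5,6] "liked" : PP
      [6,7] "ate" : (N\(NP/PP))\PP

S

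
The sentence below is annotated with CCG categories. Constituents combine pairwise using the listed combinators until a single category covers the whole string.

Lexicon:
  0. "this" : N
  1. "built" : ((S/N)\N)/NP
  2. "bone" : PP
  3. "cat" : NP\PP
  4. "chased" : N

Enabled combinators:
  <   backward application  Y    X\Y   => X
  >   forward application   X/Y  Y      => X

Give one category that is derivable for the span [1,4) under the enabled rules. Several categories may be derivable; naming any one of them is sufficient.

[0,5] S   >
  [0,4] S/N   <
    [0,1] "this" : N
    [1,4] (S/N)\N   >
      [1,2] "built" : ((S/N)\N)/NP
      [2,4] NP   <
        [2,3] "bone" : PP
        [3,4] "cat" : NP\PP
  [4,5] "chased" : N

(S/N)\N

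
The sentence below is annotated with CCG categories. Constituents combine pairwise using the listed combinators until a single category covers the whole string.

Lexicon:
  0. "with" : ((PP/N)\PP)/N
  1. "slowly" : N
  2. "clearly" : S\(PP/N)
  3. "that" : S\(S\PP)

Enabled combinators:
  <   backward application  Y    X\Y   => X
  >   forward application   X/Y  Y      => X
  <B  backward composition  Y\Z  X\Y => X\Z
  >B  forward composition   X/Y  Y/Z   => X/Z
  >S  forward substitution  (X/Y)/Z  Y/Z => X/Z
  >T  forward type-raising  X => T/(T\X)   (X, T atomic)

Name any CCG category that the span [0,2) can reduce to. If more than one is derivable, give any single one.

(PP/N)\PP

[0,4] S   <
  [0,3] S\PP   <B
    [0,2] (PP/N)\PP   >
      [0,1] "with" : ((PP/N)\PP)/N
      [1,2] "slowly" : N
    [2,3] "clearly" : S\(PP/N)
  [3,4] "that" : S\(S\PP)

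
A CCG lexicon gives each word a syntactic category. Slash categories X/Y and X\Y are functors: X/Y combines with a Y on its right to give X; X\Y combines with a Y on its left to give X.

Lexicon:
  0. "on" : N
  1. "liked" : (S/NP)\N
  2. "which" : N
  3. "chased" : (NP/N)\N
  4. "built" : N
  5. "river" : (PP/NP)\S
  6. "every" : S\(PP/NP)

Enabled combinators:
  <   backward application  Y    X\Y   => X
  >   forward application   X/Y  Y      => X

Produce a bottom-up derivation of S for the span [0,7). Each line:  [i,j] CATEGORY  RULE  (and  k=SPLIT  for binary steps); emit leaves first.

[0,7] S   <
  [0,6] PP/NP   <
    [0,5] S   >
      [0,2] S/NP   <
        [0,1] "on" : N
        [1,2] "liked" : (S/NP)\N
      [2,5] NP   >
        [2,4] NP/N   <
          [2,3] "which" : N
          [3,4] "chased" : (NP/N)\N
        [4,5] "built" : N
    [5,6] "river" : (PP/NP)\S
  [6,7] "every" : S\(PP/NP)

[0,1] N  lex  "on"
[1,2] (S/NP)\N  lex  "liked"
[0,2] S/NP  <  k=1
[2,3] N  lex  "which"
[3,4] (NP/N)\N  lex  "chased"
[2,4] NP/N  <  k=3
[4,5] N  lex  "built"
[2,5] NP  >  k=4
[0,5] S  >  k=2
[5,6] (PP/NP)\S  lex  "river"
[0,6] PP/NP  <  k=5
[6,7] S\(PP/NP)  lex  "every"
[0,7] S  <  k=6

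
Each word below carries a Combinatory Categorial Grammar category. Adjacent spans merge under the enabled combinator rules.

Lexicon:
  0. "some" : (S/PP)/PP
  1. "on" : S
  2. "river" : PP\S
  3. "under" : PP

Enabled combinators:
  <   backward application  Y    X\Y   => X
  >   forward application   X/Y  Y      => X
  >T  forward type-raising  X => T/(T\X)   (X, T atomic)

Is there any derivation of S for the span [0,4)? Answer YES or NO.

YES

[0,4] S   >
  [0,3] S/PP   >
    [0,1] "some" : (S/PP)/PP
    [1,3] PP   <
      [1,2] "on" : S
      [2,3] "river" : PP\S
  [3,4] "under" : PP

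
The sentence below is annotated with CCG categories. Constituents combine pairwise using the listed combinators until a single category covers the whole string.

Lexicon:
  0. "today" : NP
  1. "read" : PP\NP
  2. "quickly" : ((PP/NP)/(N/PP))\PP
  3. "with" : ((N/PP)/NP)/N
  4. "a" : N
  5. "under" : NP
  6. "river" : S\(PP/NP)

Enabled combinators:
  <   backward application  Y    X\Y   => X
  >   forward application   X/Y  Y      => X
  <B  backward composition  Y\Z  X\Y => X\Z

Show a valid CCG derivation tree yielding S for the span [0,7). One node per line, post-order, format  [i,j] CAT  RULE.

[0,1] NP  lex  "today"
[1,2] PP\NP  lex  "read"
[0,2] PP  <  k=1
[2,3] ((PP/NP)/(N/PP))\PP  lex  "quickly"
[0,3] (PP/NP)/(N/PP)  <  k=2
[3,4] ((N/PP)/NP)/N  lex  "with"
[4,5] N  lex  "a"
[3,5] (N/PP)/NP  >  k=4
[5,6] NP  lex  "under"
[3,6] N/PP  >  k=5
[0,6] PP/NP  >  k=3
[6,7] S\(PP/NP)  lex  "river"
[0,7] S  <  k=6

[0,7] S   <
  [0,6] PP/NP   >
    [0,3] (PP/NP)/(N/PP)   <
      [0,2] PP   <
        [0,1] "today" : NP
        [1,2] "read" : PP\NP
      [2,3] "quickly" : ((PP/NP)/(N/PP))\PP
    [3,6] N/PP   >
      [3,5] (N/PP)/NP   >
        [3,4] "with" : ((N/PP)/NP)/N
        [4,5] "a" : N
      [5,6] "under" : NP
  [6,7] "river" : S\(PP/NP)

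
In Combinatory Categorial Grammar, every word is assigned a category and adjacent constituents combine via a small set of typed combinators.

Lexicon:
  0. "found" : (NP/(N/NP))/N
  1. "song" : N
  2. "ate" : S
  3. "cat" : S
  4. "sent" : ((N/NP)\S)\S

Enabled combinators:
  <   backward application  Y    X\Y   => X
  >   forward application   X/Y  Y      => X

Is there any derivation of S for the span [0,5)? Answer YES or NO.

(NP/(N/NP))/N N S S ((N/NP)\S)\S
CKY chart[0,5] = {NP}; S ∉ chart

NO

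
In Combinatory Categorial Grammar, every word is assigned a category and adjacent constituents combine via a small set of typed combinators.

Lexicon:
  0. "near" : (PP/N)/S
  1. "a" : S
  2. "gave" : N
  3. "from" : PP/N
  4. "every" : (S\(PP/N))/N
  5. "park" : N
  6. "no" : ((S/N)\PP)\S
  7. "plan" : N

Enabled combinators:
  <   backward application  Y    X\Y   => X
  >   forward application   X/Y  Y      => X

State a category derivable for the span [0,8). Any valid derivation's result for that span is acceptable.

[0,8] S   >
  [0,7] S/N   <
    [0,3] PP   >
      [0,2] PP/N   >
        [0,1] "near" : (PP/N)/S
        [1,2] "a" : S
      [2,3] "gave" : N
    [3,7] (S/N)\PP   <
      [3,6] S   <
        [3,4] "from" : PP/N
        [4,6] S\(PP/N)   >
          [4,5] "every" : (S\(PP/N))/N
          [5,6] "park" : N
      [6,7] "no" : ((S/N)\PP)\S
  [7,8] "plan" : N

S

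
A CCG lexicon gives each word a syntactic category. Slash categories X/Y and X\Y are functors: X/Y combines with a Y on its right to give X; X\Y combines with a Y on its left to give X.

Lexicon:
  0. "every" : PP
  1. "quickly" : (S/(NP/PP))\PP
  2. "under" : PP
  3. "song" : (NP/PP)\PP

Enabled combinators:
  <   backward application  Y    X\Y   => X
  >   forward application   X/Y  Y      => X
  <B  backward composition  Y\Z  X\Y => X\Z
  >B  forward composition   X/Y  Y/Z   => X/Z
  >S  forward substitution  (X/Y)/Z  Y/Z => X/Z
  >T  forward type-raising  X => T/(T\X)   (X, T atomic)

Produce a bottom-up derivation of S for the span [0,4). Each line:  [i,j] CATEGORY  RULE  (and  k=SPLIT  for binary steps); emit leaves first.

[0,1] PP  lex  "every"
[1,2] (S/(NP/PP))\PP  lex  "quickly"
[0,2] S/(NP/PP)  <  k=1
[2,3] PP  lex  "under"
[3,4] (NP/PP)\PP  lex  "song"
[2,4] NP/PP  <  k=3
[0,4] S  >  k=2

[0,4] S   >
  [0,2] S/(NP/PP)   <
    [0,1] "every" : PP
    [1,2] "quickly" : (S/(NP/PP))\PP
  [2,4] NP/PP   <
    [2,3] "under" : PP
    [3,4] "song" : (NP/PP)\PP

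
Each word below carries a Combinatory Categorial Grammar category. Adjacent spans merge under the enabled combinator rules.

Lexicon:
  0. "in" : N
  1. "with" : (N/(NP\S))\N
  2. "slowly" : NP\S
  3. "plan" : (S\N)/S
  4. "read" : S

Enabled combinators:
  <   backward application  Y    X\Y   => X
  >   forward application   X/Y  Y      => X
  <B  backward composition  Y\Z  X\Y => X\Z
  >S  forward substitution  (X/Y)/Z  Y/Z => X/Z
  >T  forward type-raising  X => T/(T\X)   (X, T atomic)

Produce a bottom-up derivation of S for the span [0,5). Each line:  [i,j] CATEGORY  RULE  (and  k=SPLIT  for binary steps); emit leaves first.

[0,1] N  lex  "in"
[1,2] (N/(NP\S))\N  lex  "with"
[0,2] N/(NP\S)  <  k=1
[2,3] NP\S  lex  "slowly"
[0,3] N  >  k=2
[3,4] (S\N)/S  lex  "plan"
[4,5] S  lex  "read"
[3,5] S\N  >  k=4
[0,5] S  <  k=3

[0,5] S   <
  [0,3] N   >
    [0,2] N/(NP\S)   <
      [0,1] "in" : N
      [1,2] "with" : (N/(NP\S))\N
    [2,3] "slowly" : NP\S
  [3,5] S\N   >
    [3,4] "plan" : (S\N)/S
    [4,5] "read" : S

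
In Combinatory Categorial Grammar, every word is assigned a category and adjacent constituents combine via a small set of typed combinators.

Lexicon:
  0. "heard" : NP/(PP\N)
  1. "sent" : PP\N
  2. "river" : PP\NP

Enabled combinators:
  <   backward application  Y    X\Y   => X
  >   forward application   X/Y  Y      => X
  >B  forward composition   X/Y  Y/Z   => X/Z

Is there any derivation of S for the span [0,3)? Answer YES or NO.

NO

NP/(PP\N) PP\N PP\NP
CKY chart[0,3] = {PP}; S ∉ chart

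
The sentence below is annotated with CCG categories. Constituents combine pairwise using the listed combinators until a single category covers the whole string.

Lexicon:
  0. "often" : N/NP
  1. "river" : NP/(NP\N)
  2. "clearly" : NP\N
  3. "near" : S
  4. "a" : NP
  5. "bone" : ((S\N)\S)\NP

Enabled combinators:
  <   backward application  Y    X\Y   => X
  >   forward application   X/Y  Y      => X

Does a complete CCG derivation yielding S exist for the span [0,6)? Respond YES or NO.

[0,6] S   <
  [0,3] N   >
    [0,1] "often" : N/NP
    [1,3] NP   >
      [1,2] "river" : NP/(NP\N)
      [2,3] "clearly" : NP\N
  [3,6] S\N   <
    [3,4] "near" : S
    [4,6] (S\N)\S   <
      [4,5] "a" : NP
      [5,6] "bone" : ((S\N)\S)\NP

YES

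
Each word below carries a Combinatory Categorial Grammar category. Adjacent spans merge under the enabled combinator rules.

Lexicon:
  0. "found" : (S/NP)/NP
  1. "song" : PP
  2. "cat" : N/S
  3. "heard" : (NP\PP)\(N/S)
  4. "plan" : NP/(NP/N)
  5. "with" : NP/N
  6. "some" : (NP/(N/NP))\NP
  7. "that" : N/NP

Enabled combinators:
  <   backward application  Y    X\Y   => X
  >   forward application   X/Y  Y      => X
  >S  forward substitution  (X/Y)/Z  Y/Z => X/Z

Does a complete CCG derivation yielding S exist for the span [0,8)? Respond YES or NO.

YES

[0,8] S   >
  [0,4] S/NP   >
    [0,1] "found" : (S/NP)/NP
    [1,4] NP   <
      [1,2] "song" : PP
      [2,4] NP\PP   <
        [2,3] "cat" : N/S
        [3,4] "heard" : (NP\PP)\(N/S)
  [4,8] NP   >
    [4,7] NP/(N/NP)   <
      [4,6] NP   >
        [4,5] "plan" : NP/(NP/N)
        [5,6] "with" : NP/N
      [6,7] "some" : (NP/(N/NP))\NP
    [7,8] "that" : N/NP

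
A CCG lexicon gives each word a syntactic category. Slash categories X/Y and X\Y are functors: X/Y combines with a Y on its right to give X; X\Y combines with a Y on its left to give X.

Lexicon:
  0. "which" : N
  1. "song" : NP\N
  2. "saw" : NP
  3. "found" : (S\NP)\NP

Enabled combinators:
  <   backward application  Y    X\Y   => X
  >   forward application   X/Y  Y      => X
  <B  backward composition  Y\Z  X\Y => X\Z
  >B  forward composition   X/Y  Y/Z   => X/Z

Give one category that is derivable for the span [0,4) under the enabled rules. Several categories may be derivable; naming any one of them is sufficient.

S

[0,4] S   <
  [0,2] NP   <
    [0,1] "which" : N
    [1,2] "song" : NP\N
  [2,4] S\NP   <
    [2,3] "saw" : NP
    [3,4] "found" : (S\NP)\NP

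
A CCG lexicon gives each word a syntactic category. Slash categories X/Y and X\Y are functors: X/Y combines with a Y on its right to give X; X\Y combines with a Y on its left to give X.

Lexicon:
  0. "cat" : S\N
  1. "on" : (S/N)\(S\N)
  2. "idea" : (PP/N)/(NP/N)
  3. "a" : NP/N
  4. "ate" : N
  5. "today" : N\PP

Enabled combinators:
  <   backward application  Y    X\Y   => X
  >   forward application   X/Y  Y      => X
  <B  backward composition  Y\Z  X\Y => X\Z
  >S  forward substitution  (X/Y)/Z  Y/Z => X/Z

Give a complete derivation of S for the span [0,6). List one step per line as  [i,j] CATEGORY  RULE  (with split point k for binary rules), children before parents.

[0,6] S   >
  [0,2] S/N   <
    [0,1] "cat" : S\N
    [1,2] "on" : (S/N)\(S\N)
  [2,6] N   <
    [2,5] PP   >
      [2,4] PP/N   >
        [2,3] "idea" : (PP/N)/(NP/N)
        [3,4] "a" : NP/N
      [4,5] "ate" : N
    [5,6] "today" : N\PP

[0,1] S\N  lex  "cat"
[1,2] (S/N)\(S\N)  lex  "on"
[0,2] S/N  <  k=1
[2,3] (PP/N)/(NP/N)  lex  "idea"
[3,4] NP/N  lex  "a"
[2,4] PP/N  >  k=3
[4,5] N  lex  "ate"
[2,5] PP  >  k=4
[5,6] N\PP  lex  "today"
[2,6] N  <  k=5
[0,6] S  >  k=2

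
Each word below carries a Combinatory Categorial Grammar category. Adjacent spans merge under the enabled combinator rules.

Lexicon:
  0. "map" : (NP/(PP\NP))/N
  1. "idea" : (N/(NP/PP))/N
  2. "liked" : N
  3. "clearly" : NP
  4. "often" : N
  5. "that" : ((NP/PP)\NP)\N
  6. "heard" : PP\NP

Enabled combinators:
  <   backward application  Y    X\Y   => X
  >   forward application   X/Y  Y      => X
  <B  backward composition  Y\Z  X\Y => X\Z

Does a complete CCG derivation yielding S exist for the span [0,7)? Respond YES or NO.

(NP/(PP\NP))/N (N/(NP/PP))/N N NP N ((NP/PP)\NP)\N PP\NP
CKY chart[0,7] = {NP}; S ∉ chart

NO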